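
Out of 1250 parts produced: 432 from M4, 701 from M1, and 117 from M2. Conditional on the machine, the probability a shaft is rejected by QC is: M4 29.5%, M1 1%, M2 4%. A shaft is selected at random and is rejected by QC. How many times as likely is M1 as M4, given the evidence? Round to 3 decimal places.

Compute prior × likelihood for every hypothesis:
  M4: 0.3456 × 0.295 = 0.101952
  M1: 0.5608 × 0.01 = 0.005608
  M2: 0.0936 × 0.04 = 0.003744
Normalizing constant = 0.111304.
The ratio is 0.005608 / 0.101952 (the normalizer cancels) = 0.055.

0.055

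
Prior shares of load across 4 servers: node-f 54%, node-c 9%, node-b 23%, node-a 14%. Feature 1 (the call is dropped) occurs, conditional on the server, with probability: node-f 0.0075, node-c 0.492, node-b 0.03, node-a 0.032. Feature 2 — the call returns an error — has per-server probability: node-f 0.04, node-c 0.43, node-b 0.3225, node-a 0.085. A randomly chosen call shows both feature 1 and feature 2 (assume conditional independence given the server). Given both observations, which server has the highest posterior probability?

node-c

By Bayes' rule, posterior ∝ prior × likelihood:
  node-f: 0.54 × 0.0075 × 0.04 = 0.000162
  node-c: 0.09 × 0.492 × 0.43 = 0.0190404
  node-b: 0.23 × 0.03 × 0.3225 = 0.00222525
  node-a: 0.14 × 0.032 × 0.085 = 0.0003808
Sum = 0.02180845.
Largest term belongs to node-c, so node-c is most probable.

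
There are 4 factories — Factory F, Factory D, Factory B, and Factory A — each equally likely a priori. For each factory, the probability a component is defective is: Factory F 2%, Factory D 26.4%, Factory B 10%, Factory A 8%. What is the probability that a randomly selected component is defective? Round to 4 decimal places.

Since the prior is uniform, the posterior is proportional to the likelihood:
  Factory F: 0.02
  Factory D: 0.264
  Factory B: 0.1
  Factory A: 0.08
P(defective) = (1/4) × (0.02 + 0.264 + 0.1 + 0.08) = 0.464/4 ≈ 0.1160.

0.1160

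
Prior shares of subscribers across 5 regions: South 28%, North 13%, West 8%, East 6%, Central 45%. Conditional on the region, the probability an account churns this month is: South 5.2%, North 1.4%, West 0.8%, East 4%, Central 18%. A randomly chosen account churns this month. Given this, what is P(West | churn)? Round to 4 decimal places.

Compute prior × likelihood for every hypothesis:
  South: 0.28 × 0.052 = 0.01456
  North: 0.13 × 0.014 = 0.00182
  West: 0.08 × 0.008 = 0.00064
  East: 0.06 × 0.04 = 0.0024
  Central: 0.45 × 0.18 = 0.081
Normalizing constant = 0.10042.
P(West | evidence) = 0.00064 / 0.10042 ≈ 0.0064.

0.0064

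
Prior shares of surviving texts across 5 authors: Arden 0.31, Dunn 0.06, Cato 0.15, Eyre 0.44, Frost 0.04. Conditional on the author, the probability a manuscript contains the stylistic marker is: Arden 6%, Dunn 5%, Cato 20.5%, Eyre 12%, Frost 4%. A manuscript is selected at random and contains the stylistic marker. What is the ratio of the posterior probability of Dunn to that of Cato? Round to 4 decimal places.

0.0976

Unnormalized posteriors (prior × likelihood):
  Arden: 0.31 × 0.06 = 0.0186
  Dunn: 0.06 × 0.05 = 0.003
  Cato: 0.15 × 0.205 = 0.03075
  Eyre: 0.44 × 0.12 = 0.0528
  Frost: 0.04 × 0.04 = 0.0016
Sum = 0.10675.
The ratio is 0.003 / 0.03075 (the normalizer cancels) = 0.0976.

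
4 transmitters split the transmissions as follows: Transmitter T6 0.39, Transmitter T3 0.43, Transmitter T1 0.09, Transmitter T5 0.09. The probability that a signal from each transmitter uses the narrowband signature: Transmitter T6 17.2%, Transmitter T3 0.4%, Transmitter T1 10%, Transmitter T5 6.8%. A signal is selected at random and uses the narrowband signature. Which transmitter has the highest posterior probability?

Transmitter T6

Compute prior × likelihood for every hypothesis:
  Transmitter T6: 0.39 × 0.172 = 0.06708
  Transmitter T3: 0.43 × 0.004 = 0.00172
  Transmitter T1: 0.09 × 0.1 = 0.009
  Transmitter T5: 0.09 × 0.068 = 0.00612
Normalizing constant = 0.08392.
Largest term belongs to Transmitter T6, so Transmitter T6 is most probable.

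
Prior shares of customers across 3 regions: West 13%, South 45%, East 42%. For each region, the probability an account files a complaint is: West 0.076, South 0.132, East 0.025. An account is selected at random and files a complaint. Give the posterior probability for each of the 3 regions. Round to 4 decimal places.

West 0.1238, South 0.7445, East 0.1316

Prior × likelihood for each hypothesis:
  West: 0.13 × 0.076 = 0.00988
  South: 0.45 × 0.132 = 0.0594
  East: 0.42 × 0.025 = 0.0105
Sum = 0.07978.
P(West | complaint) = 0.00988/0.07978 ≈ 0.1238
P(South | complaint) = 0.0594/0.07978 ≈ 0.7445
P(East | complaint) = 0.0105/0.07978 ≈ 0.1316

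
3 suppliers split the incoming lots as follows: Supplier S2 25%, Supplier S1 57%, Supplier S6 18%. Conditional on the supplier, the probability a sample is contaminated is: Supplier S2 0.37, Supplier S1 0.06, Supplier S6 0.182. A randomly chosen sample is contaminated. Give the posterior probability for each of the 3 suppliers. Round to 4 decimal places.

Supplier S2 0.5801, Supplier S1 0.2145, Supplier S6 0.2054

Compute prior × likelihood for every hypothesis:
  Supplier S2: 0.25 × 0.37 = 0.0925
  Supplier S1: 0.57 × 0.06 = 0.0342
  Supplier S6: 0.18 × 0.182 = 0.03276
Sum = 0.15946.
P(Supplier S2 | contaminated) = 0.0925/0.15946 ≈ 0.5801
P(Supplier S1 | contaminated) = 0.0342/0.15946 ≈ 0.2145
P(Supplier S6 | contaminated) = 0.03276/0.15946 ≈ 0.2054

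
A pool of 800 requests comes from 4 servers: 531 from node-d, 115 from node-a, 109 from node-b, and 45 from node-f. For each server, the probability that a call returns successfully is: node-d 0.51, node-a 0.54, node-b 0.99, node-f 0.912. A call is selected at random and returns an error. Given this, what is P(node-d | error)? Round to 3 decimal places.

0.818

Taking complements, P(error | each) = node-d 0.49, node-a 0.46, node-b 0.01, node-f 0.088.
Unnormalized posteriors (prior × likelihood):
  node-d: 0.66375 × 0.49 = 0.3252375
  node-a: 0.14375 × 0.46 = 0.066125
  node-b: 0.13625 × 0.01 = 0.0013625
  node-f: 0.05625 × 0.088 = 0.00495
Normalizing constant = 0.397675.
P(node-d | evidence) = 0.3252375 / 0.397675 ≈ 0.818.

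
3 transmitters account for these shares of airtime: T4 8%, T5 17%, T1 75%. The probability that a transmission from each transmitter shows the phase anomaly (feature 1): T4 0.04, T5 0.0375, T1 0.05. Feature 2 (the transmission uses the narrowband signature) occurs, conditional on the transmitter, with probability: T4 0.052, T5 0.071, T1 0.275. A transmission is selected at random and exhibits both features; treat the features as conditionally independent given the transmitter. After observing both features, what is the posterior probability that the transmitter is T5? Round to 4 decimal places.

Prior × likelihood for each hypothesis:
  T4: 0.08 × 0.04 × 0.052 = 0.0001664
  T5: 0.17 × 0.0375 × 0.071 = 0.000452625
  T1: 0.75 × 0.05 × 0.275 = 0.0103125
Sum = 0.010931525.
P(T5 | evidence) = 0.000452625 / 0.010931525 ≈ 0.0414.

0.0414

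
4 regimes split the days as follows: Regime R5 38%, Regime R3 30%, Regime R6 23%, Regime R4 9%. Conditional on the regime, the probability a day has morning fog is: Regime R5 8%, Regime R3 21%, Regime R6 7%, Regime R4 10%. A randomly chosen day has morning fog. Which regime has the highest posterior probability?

By Bayes' rule, posterior ∝ prior × likelihood:
  Regime R5: 0.38 × 0.08 = 0.0304
  Regime R3: 0.3 × 0.21 = 0.063
  Regime R6: 0.23 × 0.07 = 0.0161
  Regime R4: 0.09 × 0.1 = 0.009
Normalizing constant = 0.1185.
Largest term belongs to Regime R3, so Regime R3 is most probable.

Regime R3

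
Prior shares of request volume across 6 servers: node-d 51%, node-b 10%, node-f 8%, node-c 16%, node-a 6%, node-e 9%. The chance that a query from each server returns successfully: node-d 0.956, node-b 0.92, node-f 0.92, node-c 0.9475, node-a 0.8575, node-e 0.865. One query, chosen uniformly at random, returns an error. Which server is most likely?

Taking complements, P(error | each) = node-d 0.044, node-b 0.08, node-f 0.08, node-c 0.0525, node-a 0.1425, node-e 0.135.
Unnormalized posteriors (prior × likelihood):
  node-d: 0.51 × 0.044 = 0.02244
  node-b: 0.1 × 0.08 = 0.008
  node-f: 0.08 × 0.08 = 0.0064
  node-c: 0.16 × 0.0525 = 0.0084
  node-a: 0.06 × 0.1425 = 0.00855
  node-e: 0.09 × 0.135 = 0.01215
Normalizing constant = 0.06594.
Largest term belongs to node-d, so node-d is most probable.

node-d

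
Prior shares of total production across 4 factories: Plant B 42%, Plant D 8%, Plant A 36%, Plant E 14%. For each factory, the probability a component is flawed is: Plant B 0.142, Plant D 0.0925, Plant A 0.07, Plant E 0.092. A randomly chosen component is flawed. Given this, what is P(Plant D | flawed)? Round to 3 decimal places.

0.070

Prior × likelihood for each hypothesis:
  Plant B: 0.42 × 0.142 = 0.05964
  Plant D: 0.08 × 0.0925 = 0.0074
  Plant A: 0.36 × 0.07 = 0.0252
  Plant E: 0.14 × 0.092 = 0.01288
Normalizing constant = 0.10512.
P(Plant D | evidence) = 0.0074 / 0.10512 ≈ 0.070.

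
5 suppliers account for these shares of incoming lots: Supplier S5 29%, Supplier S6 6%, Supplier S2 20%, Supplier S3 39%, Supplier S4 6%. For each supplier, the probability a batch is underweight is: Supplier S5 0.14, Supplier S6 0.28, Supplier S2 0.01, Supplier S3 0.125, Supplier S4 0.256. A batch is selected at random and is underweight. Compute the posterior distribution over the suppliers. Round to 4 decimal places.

Supplier S5 0.3287, Supplier S6 0.1360, Supplier S2 0.0162, Supplier S3 0.3947, Supplier S4 0.1244

Compute prior × likelihood for every hypothesis:
  Supplier S5: 0.29 × 0.14 = 0.0406
  Supplier S6: 0.06 × 0.28 = 0.0168
  Supplier S2: 0.2 × 0.01 = 0.002
  Supplier S3: 0.39 × 0.125 = 0.04875
  Supplier S4: 0.06 × 0.256 = 0.01536
Total = 0.12351.
P(Supplier S5 | underweight) = 0.0406/0.12351 ≈ 0.3287
P(Supplier S6 | underweight) = 0.0168/0.12351 ≈ 0.1360
P(Supplier S2 | underweight) = 0.002/0.12351 ≈ 0.0162
P(Supplier S3 | underweight) = 0.04875/0.12351 ≈ 0.3947
P(Supplier S4 | underweight) = 0.01536/0.12351 ≈ 0.1244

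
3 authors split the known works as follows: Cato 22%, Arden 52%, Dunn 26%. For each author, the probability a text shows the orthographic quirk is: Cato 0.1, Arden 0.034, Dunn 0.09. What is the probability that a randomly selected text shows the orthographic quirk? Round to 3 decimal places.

Prior × likelihood for each hypothesis:
  Cato: 0.22 × 0.1 = 0.022
  Arden: 0.52 × 0.034 = 0.01768
  Dunn: 0.26 × 0.09 = 0.0234
P(quirk) = 0.022 + 0.01768 + 0.0234 = 0.06308 → 0.063.

0.063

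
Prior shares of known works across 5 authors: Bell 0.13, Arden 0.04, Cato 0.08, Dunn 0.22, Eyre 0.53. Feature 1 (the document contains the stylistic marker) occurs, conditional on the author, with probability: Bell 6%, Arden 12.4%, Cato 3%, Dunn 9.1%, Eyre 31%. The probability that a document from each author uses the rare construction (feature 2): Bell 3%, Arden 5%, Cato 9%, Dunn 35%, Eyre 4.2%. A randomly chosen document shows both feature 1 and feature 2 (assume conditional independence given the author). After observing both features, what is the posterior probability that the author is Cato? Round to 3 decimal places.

0.015

Prior × likelihood for each hypothesis:
  Bell: 0.13 × 0.06 × 0.03 = 0.000234
  Arden: 0.04 × 0.124 × 0.05 = 0.000248
  Cato: 0.08 × 0.03 × 0.09 = 0.000216
  Dunn: 0.22 × 0.091 × 0.35 = 0.007007
  Eyre: 0.53 × 0.31 × 0.042 = 0.0069006
Normalizing constant = 0.0146056.
P(Cato | evidence) = 0.000216 / 0.0146056 ≈ 0.015.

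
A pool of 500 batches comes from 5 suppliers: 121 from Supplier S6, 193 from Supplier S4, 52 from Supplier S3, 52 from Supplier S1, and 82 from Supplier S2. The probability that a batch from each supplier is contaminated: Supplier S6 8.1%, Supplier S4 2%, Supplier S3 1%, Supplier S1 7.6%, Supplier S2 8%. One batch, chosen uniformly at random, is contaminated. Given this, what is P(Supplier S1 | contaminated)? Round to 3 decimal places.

Unnormalized posteriors (prior × likelihood):
  Supplier S6: 0.242 × 0.081 = 0.019602
  Supplier S4: 0.386 × 0.02 = 0.00772
  Supplier S3: 0.104 × 0.01 = 0.00104
  Supplier S1: 0.104 × 0.076 = 0.007904
  Supplier S2: 0.164 × 0.08 = 0.01312
Sum = 0.049386.
P(Supplier S1 | evidence) = 0.007904 / 0.049386 ≈ 0.160.

0.160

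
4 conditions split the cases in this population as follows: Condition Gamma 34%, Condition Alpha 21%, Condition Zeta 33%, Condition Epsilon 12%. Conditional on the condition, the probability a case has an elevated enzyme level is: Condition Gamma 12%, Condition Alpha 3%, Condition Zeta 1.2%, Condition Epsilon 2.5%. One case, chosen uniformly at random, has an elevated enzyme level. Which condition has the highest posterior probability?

Prior × likelihood for each hypothesis:
  Condition Gamma: 0.34 × 0.12 = 0.0408
  Condition Alpha: 0.21 × 0.03 = 0.0063
  Condition Zeta: 0.33 × 0.012 = 0.00396
  Condition Epsilon: 0.12 × 0.025 = 0.003
Sum = 0.05406.
Largest term belongs to Condition Gamma, so Condition Gamma is most probable.

Condition Gamma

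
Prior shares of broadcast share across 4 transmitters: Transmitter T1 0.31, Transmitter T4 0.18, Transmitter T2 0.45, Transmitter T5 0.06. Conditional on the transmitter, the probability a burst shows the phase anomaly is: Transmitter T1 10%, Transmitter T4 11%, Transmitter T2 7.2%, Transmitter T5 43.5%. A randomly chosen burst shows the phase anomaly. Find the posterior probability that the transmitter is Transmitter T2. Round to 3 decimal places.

Unnormalized posteriors (prior × likelihood):
  Transmitter T1: 0.31 × 0.1 = 0.031
  Transmitter T4: 0.18 × 0.11 = 0.0198
  Transmitter T2: 0.45 × 0.072 = 0.0324
  Transmitter T5: 0.06 × 0.435 = 0.0261
Normalizing constant = 0.1093.
P(Transmitter T2 | evidence) = 0.0324 / 0.1093 ≈ 0.296.

0.296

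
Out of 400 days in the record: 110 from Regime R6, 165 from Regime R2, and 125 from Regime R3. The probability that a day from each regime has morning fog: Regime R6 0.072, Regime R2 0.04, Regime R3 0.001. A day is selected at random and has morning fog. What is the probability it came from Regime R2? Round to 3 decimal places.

0.451

Prior × likelihood for each hypothesis:
  Regime R6: 0.275 × 0.072 = 0.0198
  Regime R2: 0.4125 × 0.04 = 0.0165
  Regime R3: 0.3125 × 0.001 = 0.0003125
Total = 0.0366125.
P(Regime R2 | evidence) = 0.0165 / 0.0366125 ≈ 0.451.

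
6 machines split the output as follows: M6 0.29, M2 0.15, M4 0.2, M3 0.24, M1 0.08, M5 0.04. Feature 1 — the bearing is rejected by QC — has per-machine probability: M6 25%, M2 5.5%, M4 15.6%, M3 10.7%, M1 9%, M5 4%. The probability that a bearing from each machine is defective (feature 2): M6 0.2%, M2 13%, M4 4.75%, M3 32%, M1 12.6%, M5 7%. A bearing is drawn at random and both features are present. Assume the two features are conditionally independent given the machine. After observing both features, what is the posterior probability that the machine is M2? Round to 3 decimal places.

0.090

Unnormalized posteriors (prior × likelihood):
  M6: 0.29 × 0.25 × 0.002 = 0.000145
  M2: 0.15 × 0.055 × 0.13 = 0.0010725
  M4: 0.2 × 0.156 × 0.0475 = 0.001482
  M3: 0.24 × 0.107 × 0.32 = 0.0082176
  M1: 0.08 × 0.09 × 0.126 = 0.0009072
  M5: 0.04 × 0.04 × 0.07 = 0.000112
Normalizing constant = 0.0119363.
P(M2 | evidence) = 0.0010725 / 0.0119363 ≈ 0.090.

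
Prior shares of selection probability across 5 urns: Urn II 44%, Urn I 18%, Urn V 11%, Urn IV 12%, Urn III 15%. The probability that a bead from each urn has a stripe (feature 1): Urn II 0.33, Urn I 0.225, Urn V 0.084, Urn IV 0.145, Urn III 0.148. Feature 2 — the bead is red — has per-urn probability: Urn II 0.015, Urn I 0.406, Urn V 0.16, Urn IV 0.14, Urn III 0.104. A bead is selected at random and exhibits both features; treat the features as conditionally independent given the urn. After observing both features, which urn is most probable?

Urn I

Prior × likelihood for each hypothesis:
  Urn II: 0.44 × 0.33 × 0.015 = 0.002178
  Urn I: 0.18 × 0.225 × 0.406 = 0.016443
  Urn V: 0.11 × 0.084 × 0.16 = 0.0014784
  Urn IV: 0.12 × 0.145 × 0.14 = 0.002436
  Urn III: 0.15 × 0.148 × 0.104 = 0.0023088
Normalizing constant = 0.0248442.
Largest term belongs to Urn I, so Urn I is most probable.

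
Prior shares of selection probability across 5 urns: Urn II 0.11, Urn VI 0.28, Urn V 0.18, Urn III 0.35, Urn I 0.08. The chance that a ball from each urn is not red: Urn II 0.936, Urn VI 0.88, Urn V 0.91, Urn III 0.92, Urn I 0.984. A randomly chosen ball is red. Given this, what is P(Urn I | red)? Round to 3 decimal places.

0.015

Taking complements, P(red | each) = Urn II 0.064, Urn VI 0.12, Urn V 0.09, Urn III 0.08, Urn I 0.016.
Compute prior × likelihood for every hypothesis:
  Urn II: 0.11 × 0.064 = 0.00704
  Urn VI: 0.28 × 0.12 = 0.0336
  Urn V: 0.18 × 0.09 = 0.0162
  Urn III: 0.35 × 0.08 = 0.028
  Urn I: 0.08 × 0.016 = 0.00128
Total = 0.08612.
P(Urn I | evidence) = 0.00128 / 0.08612 ≈ 0.015.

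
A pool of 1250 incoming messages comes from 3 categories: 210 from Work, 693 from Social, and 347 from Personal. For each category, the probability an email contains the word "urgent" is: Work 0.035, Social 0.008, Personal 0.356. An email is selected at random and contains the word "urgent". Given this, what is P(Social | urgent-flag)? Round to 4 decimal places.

Prior × likelihood for each hypothesis:
  Work: 0.168 × 0.035 = 0.00588
  Social: 0.5544 × 0.008 = 0.0044352
  Personal: 0.2776 × 0.356 = 0.0988256
Total = 0.1091408.
P(Social | evidence) = 0.0044352 / 0.1091408 ≈ 0.0406.

0.0406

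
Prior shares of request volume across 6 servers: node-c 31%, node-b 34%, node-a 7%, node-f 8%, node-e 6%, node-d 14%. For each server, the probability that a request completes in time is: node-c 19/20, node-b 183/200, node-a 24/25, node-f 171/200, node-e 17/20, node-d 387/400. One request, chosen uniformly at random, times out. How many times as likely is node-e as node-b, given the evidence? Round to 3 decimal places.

0.311

Taking complements, P(timeout | each) = node-c 0.05, node-b 0.085, node-a 0.04, node-f 0.145, node-e 0.15, node-d 0.0325.
By Bayes' rule, posterior ∝ prior × likelihood:
  node-c: 0.31 × 0.05 = 0.0155
  node-b: 0.34 × 0.085 = 0.0289
  node-a: 0.07 × 0.04 = 0.0028
  node-f: 0.08 × 0.145 = 0.0116
  node-e: 0.06 × 0.15 = 0.009
  node-d: 0.14 × 0.0325 = 0.00455
Normalizing constant = 0.07235.
The ratio is 0.009 / 0.0289 (the normalizer cancels) = 0.311.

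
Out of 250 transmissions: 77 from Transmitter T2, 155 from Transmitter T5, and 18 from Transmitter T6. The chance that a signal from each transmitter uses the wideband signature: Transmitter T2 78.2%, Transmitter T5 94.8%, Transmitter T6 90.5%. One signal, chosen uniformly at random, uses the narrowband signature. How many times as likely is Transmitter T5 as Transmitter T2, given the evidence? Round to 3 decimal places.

Taking complements, P(narrowband | each) = Transmitter T2 0.218, Transmitter T5 0.052, Transmitter T6 0.095.
By Bayes' rule, posterior ∝ prior × likelihood:
  Transmitter T2: 0.308 × 0.218 = 0.067144
  Transmitter T5: 0.62 × 0.052 = 0.03224
  Transmitter T6: 0.072 × 0.095 = 0.00684
Sum = 0.106224.
The ratio is 0.03224 / 0.067144 (the normalizer cancels) = 0.480.

0.480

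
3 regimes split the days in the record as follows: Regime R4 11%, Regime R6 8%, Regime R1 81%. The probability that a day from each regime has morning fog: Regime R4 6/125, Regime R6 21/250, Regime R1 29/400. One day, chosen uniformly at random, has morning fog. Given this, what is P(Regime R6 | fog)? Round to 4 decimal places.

0.0950

By Bayes' rule, posterior ∝ prior × likelihood:
  Regime R4: 0.11 × 0.048 = 0.00528
  Regime R6: 0.08 × 0.084 = 0.00672
  Regime R1: 0.81 × 0.0725 = 0.058725
Sum = 0.070725.
P(Regime R6 | evidence) = 0.00672 / 0.070725 ≈ 0.0950.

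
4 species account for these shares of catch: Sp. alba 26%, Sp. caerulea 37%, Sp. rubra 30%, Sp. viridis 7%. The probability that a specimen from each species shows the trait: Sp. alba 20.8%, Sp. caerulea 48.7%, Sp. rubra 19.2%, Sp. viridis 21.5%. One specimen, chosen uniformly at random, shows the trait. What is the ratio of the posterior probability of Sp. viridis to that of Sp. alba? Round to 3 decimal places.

Compute prior × likelihood for every hypothesis:
  Sp. alba: 0.26 × 0.208 = 0.05408
  Sp. caerulea: 0.37 × 0.487 = 0.18019
  Sp. rubra: 0.3 × 0.192 = 0.0576
  Sp. viridis: 0.07 × 0.215 = 0.01505
Total = 0.30692.
The ratio is 0.01505 / 0.05408 (the normalizer cancels) = 0.278.

0.278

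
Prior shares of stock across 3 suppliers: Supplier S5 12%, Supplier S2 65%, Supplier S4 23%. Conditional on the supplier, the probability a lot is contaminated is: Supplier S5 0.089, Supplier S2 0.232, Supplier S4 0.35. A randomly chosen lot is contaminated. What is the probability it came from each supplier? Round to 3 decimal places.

By Bayes' rule, posterior ∝ prior × likelihood:
  Supplier S5: 0.12 × 0.089 = 0.01068
  Supplier S2: 0.65 × 0.232 = 0.1508
  Supplier S4: 0.23 × 0.35 = 0.0805
Sum = 0.24198.
P(Supplier S5 | contaminated) = 0.01068/0.24198 ≈ 0.044
P(Supplier S2 | contaminated) = 0.1508/0.24198 ≈ 0.623
P(Supplier S4 | contaminated) = 0.0805/0.24198 ≈ 0.333

Supplier S5 0.044, Supplier S2 0.623, Supplier S4 0.333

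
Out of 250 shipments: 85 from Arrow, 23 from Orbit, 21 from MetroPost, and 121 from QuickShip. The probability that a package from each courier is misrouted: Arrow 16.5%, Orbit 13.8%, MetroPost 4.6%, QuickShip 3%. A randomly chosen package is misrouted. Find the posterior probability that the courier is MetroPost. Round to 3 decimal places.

Compute prior × likelihood for every hypothesis:
  Arrow: 0.34 × 0.165 = 0.0561
  Orbit: 0.092 × 0.138 = 0.012696
  MetroPost: 0.084 × 0.046 = 0.003864
  QuickShip: 0.484 × 0.03 = 0.01452
Normalizing constant = 0.08718.
P(MetroPost | evidence) = 0.003864 / 0.08718 ≈ 0.044.

0.044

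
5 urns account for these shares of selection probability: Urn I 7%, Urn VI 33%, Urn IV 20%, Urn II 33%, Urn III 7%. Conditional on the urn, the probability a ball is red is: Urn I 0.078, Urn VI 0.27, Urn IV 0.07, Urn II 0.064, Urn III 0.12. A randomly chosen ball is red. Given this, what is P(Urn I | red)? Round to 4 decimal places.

0.0395

Compute prior × likelihood for every hypothesis:
  Urn I: 0.07 × 0.078 = 0.00546
  Urn VI: 0.33 × 0.27 = 0.0891
  Urn IV: 0.2 × 0.07 = 0.014
  Urn II: 0.33 × 0.064 = 0.02112
  Urn III: 0.07 × 0.12 = 0.0084
Normalizing constant = 0.13808.
P(Urn I | evidence) = 0.00546 / 0.13808 ≈ 0.0395.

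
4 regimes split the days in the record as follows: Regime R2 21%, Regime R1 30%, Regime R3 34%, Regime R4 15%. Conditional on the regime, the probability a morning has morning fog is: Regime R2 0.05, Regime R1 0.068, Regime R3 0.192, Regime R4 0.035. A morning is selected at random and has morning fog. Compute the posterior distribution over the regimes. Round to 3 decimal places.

Regime R2 0.104, Regime R1 0.201, Regime R3 0.644, Regime R4 0.052

Unnormalized posteriors (prior × likelihood):
  Regime R2: 0.21 × 0.05 = 0.0105
  Regime R1: 0.3 × 0.068 = 0.0204
  Regime R3: 0.34 × 0.192 = 0.06528
  Regime R4: 0.15 × 0.035 = 0.00525
Sum = 0.10143.
P(Regime R2 | fog) = 0.0105/0.10143 ≈ 0.104
P(Regime R1 | fog) = 0.0204/0.10143 ≈ 0.201
P(Regime R3 | fog) = 0.06528/0.10143 ≈ 0.644
P(Regime R4 | fog) = 0.00525/0.10143 ≈ 0.052
(Check: 0.104+0.201+0.644+0.052 = 1.001.)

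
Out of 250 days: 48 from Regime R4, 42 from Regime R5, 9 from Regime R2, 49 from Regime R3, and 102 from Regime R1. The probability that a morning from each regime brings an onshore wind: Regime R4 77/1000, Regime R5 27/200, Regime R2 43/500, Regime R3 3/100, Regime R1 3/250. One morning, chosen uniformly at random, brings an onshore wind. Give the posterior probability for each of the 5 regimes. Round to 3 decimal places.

Regime R4 0.288, Regime R5 0.442, Regime R2 0.060, Regime R3 0.115, Regime R1 0.095

Unnormalized posteriors (prior × likelihood):
  Regime R4: 0.192 × 0.077 = 0.014784
  Regime R5: 0.168 × 0.135 = 0.02268
  Regime R2: 0.036 × 0.086 = 0.003096
  Regime R3: 0.196 × 0.03 = 0.00588
  Regime R1: 0.408 × 0.012 = 0.004896
Sum = 0.051336.
P(Regime R4 | onshore) = 0.014784/0.051336 ≈ 0.288
P(Regime R5 | onshore) = 0.02268/0.051336 ≈ 0.442
P(Regime R2 | onshore) = 0.003096/0.051336 ≈ 0.060
P(Regime R3 | onshore) = 0.00588/0.051336 ≈ 0.115
P(Regime R1 | onshore) = 0.004896/0.051336 ≈ 0.095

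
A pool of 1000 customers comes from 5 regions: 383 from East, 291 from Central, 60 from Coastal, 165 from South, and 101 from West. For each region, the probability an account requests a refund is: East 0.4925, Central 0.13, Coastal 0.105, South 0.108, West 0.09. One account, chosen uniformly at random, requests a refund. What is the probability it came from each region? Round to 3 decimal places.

By Bayes' rule, posterior ∝ prior × likelihood:
  East: 0.383 × 0.4925 = 0.1886275
  Central: 0.291 × 0.13 = 0.03783
  Coastal: 0.06 × 0.105 = 0.0063
  South: 0.165 × 0.108 = 0.01782
  West: 0.101 × 0.09 = 0.00909
Total = 0.2596675.
P(East | refund) = 0.1886275/0.2596675 ≈ 0.726
P(Central | refund) = 0.03783/0.2596675 ≈ 0.146
P(Coastal | refund) = 0.0063/0.2596675 ≈ 0.024
P(South | refund) = 0.01782/0.2596675 ≈ 0.069
P(West | refund) = 0.00909/0.2596675 ≈ 0.035
(Check: 0.726+0.146+0.024+0.069+0.035 = 1.000.)

East 0.726, Central 0.146, Coastal 0.024, South 0.069, West 0.035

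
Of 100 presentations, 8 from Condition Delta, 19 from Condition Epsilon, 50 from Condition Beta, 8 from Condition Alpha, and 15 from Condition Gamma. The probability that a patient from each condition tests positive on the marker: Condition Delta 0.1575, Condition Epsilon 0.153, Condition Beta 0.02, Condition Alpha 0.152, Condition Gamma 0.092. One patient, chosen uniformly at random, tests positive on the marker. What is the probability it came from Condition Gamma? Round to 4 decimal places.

0.1778

Compute prior × likelihood for every hypothesis:
  Condition Delta: 0.08 × 0.1575 = 0.0126
  Condition Epsilon: 0.19 × 0.153 = 0.02907
  Condition Beta: 0.5 × 0.02 = 0.01
  Condition Alpha: 0.08 × 0.152 = 0.01216
  Condition Gamma: 0.15 × 0.092 = 0.0138
Sum = 0.07763.
P(Condition Gamma | evidence) = 0.0138 / 0.07763 ≈ 0.1778.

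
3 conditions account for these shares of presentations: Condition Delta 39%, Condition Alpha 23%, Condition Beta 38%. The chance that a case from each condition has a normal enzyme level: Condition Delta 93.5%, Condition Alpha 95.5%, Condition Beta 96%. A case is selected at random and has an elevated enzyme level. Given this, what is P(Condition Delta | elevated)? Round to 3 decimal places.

Taking complements, P(elevated | each) = Condition Delta 0.065, Condition Alpha 0.045, Condition Beta 0.04.
Compute prior × likelihood for every hypothesis:
  Condition Delta: 0.39 × 0.065 = 0.02535
  Condition Alpha: 0.23 × 0.045 = 0.01035
  Condition Beta: 0.38 × 0.04 = 0.0152
Normalizing constant = 0.0509.
P(Condition Delta | evidence) = 0.02535 / 0.0509 ≈ 0.498.

0.498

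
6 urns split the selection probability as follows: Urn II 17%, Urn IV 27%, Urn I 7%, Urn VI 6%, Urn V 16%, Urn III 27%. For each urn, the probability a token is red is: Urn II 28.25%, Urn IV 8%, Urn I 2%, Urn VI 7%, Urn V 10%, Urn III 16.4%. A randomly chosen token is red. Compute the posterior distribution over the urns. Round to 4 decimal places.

By Bayes' rule, posterior ∝ prior × likelihood:
  Urn II: 0.17 × 0.2825 = 0.048025
  Urn IV: 0.27 × 0.08 = 0.0216
  Urn I: 0.07 × 0.02 = 0.0014
  Urn VI: 0.06 × 0.07 = 0.0042
  Urn V: 0.16 × 0.1 = 0.016
  Urn III: 0.27 × 0.164 = 0.04428
Sum = 0.135505.
P(Urn II | red) = 0.048025/0.135505 ≈ 0.3544
P(Urn IV | red) = 0.0216/0.135505 ≈ 0.1594
P(Urn I | red) = 0.0014/0.135505 ≈ 0.0103
P(Urn VI | red) = 0.0042/0.135505 ≈ 0.0310
P(Urn V | red) = 0.016/0.135505 ≈ 0.1181
P(Urn III | red) = 0.04428/0.135505 ≈ 0.3268

Urn II 0.3544, Urn IV 0.1594, Urn I 0.0103, Urn VI 0.0310, Urn V 0.1181, Urn III 0.3268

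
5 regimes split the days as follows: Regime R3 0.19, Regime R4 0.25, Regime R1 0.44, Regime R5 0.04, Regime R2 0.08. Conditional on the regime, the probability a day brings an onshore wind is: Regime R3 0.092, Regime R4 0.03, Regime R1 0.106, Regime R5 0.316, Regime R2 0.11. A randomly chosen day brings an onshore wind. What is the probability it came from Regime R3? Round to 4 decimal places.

By Bayes' rule, posterior ∝ prior × likelihood:
  Regime R3: 0.19 × 0.092 = 0.01748
  Regime R4: 0.25 × 0.03 = 0.0075
  Regime R1: 0.44 × 0.106 = 0.04664
  Regime R5: 0.04 × 0.316 = 0.01264
  Regime R2: 0.08 × 0.11 = 0.0088
Sum = 0.09306.
P(Regime R3 | evidence) = 0.01748 / 0.09306 ≈ 0.1878.

0.1878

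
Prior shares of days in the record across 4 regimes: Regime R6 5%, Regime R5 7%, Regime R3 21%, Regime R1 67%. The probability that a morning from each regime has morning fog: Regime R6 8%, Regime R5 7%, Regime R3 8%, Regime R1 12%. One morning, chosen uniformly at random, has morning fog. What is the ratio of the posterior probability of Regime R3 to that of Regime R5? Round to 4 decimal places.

Compute prior × likelihood for every hypothesis:
  Regime R6: 0.05 × 0.08 = 0.004
  Regime R5: 0.07 × 0.07 = 0.0049
  Regime R3: 0.21 × 0.08 = 0.0168
  Regime R1: 0.67 × 0.12 = 0.0804
Sum = 0.1061.
The ratio is 0.0168 / 0.0049 (the normalizer cancels) = 3.4286.

3.4286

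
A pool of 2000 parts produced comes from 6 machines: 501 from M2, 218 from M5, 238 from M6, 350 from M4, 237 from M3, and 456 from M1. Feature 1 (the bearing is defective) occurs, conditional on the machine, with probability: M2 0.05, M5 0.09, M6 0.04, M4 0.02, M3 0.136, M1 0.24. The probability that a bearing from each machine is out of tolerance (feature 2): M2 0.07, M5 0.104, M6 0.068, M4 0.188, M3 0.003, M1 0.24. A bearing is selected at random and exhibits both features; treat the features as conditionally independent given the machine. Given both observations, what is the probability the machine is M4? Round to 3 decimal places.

0.041

Prior × likelihood for each hypothesis:
  M2: 0.2505 × 0.05 × 0.07 = 0.00087675
  M5: 0.109 × 0.09 × 0.104 = 0.00102024
  M6: 0.119 × 0.04 × 0.068 = 0.00032368
  M4: 0.175 × 0.02 × 0.188 = 0.000658
  M3: 0.1185 × 0.136 × 0.003 = 0.000048348
  M1: 0.228 × 0.24 × 0.24 = 0.0131328
Sum = 0.016059818.
P(M4 | evidence) = 0.000658 / 0.016059818 ≈ 0.041.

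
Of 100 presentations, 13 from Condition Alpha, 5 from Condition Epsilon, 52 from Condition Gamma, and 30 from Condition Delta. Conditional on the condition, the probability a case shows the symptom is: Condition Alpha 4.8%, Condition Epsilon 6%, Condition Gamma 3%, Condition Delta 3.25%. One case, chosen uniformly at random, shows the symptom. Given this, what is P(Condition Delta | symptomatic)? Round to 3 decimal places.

Prior × likelihood for each hypothesis:
  Condition Alpha: 0.13 × 0.048 = 0.00624
  Condition Epsilon: 0.05 × 0.06 = 0.003
  Condition Gamma: 0.52 × 0.03 = 0.0156
  Condition Delta: 0.3 × 0.0325 = 0.00975
Normalizing constant = 0.03459.
P(Condition Delta | evidence) = 0.00975 / 0.03459 ≈ 0.282.

0.282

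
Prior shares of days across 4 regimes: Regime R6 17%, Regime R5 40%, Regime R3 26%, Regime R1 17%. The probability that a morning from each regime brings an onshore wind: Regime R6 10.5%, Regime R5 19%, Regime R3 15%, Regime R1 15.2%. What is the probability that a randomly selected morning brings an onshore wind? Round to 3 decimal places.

Compute prior × likelihood for every hypothesis:
  Regime R6: 0.17 × 0.105 = 0.01785
  Regime R5: 0.4 × 0.19 = 0.076
  Regime R3: 0.26 × 0.15 = 0.039
  Regime R1: 0.17 × 0.152 = 0.02584
P(onshore) = 0.01785 + 0.076 + 0.039 + 0.02584 = 0.15869 → 0.159.

0.159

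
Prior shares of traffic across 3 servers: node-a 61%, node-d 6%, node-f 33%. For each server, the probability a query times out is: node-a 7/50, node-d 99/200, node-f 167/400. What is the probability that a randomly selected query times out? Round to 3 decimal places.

Unnormalized posteriors (prior × likelihood):
  node-a: 0.61 × 0.14 = 0.0854
  node-d: 0.06 × 0.495 = 0.0297
  node-f: 0.33 × 0.4175 = 0.137775
P(timeout) = 0.0854 + 0.0297 + 0.137775 = 0.252875 → 0.253.

0.253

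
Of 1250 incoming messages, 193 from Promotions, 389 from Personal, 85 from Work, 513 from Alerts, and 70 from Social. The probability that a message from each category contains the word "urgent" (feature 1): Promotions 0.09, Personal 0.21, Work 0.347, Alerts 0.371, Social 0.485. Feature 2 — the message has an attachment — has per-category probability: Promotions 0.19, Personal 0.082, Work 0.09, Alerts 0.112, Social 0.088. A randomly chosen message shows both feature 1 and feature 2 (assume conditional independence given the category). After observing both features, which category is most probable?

Prior × likelihood for each hypothesis:
  Promotions: 0.1544 × 0.09 × 0.19 = 0.00264024
  Personal: 0.3112 × 0.21 × 0.082 = 0.005358864
  Work: 0.068 × 0.347 × 0.09 = 0.00212364
  Alerts: 0.4104 × 0.371 × 0.112 = 0.0170529408
  Social: 0.056 × 0.485 × 0.088 = 0.00239008
Normalizing constant = 0.0295657648.
Largest term belongs to Alerts, so Alerts is most probable.

Alerts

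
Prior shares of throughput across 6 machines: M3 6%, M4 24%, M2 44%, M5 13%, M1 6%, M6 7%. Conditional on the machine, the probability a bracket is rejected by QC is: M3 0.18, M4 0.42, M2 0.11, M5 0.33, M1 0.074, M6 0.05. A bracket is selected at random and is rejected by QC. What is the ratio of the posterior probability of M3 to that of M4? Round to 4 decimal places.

Prior × likelihood for each hypothesis:
  M3: 0.06 × 0.18 = 0.0108
  M4: 0.24 × 0.42 = 0.1008
  M2: 0.44 × 0.11 = 0.0484
  M5: 0.13 × 0.33 = 0.0429
  M1: 0.06 × 0.074 = 0.00444
  M6: 0.07 × 0.05 = 0.0035
Total = 0.21084.
The ratio is 0.0108 / 0.1008 (the normalizer cancels) = 0.1071.

0.1071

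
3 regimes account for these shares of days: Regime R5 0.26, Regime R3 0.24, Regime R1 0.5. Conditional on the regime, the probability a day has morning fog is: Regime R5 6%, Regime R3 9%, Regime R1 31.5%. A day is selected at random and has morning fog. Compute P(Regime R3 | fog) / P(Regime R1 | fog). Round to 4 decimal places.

Unnormalized posteriors (prior × likelihood):
  Regime R5: 0.26 × 0.06 = 0.0156
  Regime R3: 0.24 × 0.09 = 0.0216
  Regime R1: 0.5 × 0.315 = 0.1575
Total = 0.1947.
The ratio is 0.0216 / 0.1575 (the normalizer cancels) = 0.1371.

0.1371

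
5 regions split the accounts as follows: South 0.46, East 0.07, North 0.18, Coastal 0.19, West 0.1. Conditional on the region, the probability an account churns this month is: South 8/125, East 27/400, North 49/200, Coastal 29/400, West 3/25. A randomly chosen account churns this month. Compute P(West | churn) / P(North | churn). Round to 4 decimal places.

Compute prior × likelihood for every hypothesis:
  South: 0.46 × 0.064 = 0.02944
  East: 0.07 × 0.0675 = 0.004725
  North: 0.18 × 0.245 = 0.0441
  Coastal: 0.19 × 0.0725 = 0.013775
  West: 0.1 × 0.12 = 0.012
Total = 0.10404.
The ratio is 0.012 / 0.0441 (the normalizer cancels) = 0.2721.

0.2721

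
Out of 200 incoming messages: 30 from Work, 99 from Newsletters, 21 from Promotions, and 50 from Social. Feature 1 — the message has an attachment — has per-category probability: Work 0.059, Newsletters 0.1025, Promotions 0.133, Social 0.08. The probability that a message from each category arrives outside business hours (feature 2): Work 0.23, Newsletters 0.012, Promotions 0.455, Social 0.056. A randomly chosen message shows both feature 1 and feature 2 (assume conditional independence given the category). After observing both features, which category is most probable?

Promotions

By Bayes' rule, posterior ∝ prior × likelihood:
  Work: 0.15 × 0.059 × 0.23 = 0.0020355
  Newsletters: 0.495 × 0.1025 × 0.012 = 0.00060885
  Promotions: 0.105 × 0.133 × 0.455 = 0.006354075
  Social: 0.25 × 0.08 × 0.056 = 0.00112
Sum = 0.010118425.
Largest term belongs to Promotions, so Promotions is most probable.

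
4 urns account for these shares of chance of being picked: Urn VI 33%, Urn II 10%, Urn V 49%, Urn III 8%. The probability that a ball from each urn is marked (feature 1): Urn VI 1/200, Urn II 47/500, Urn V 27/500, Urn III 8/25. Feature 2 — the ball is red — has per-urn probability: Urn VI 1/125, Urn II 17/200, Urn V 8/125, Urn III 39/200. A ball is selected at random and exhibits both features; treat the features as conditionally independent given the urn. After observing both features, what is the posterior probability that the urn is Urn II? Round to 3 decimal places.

0.107

Prior × likelihood for each hypothesis:
  Urn VI: 0.33 × 0.005 × 0.008 = 0.0000132
  Urn II: 0.1 × 0.094 × 0.085 = 0.000799
  Urn V: 0.49 × 0.054 × 0.064 = 0.00169344
  Urn III: 0.08 × 0.32 × 0.195 = 0.004992
Normalizing constant = 0.00749764.
P(Urn II | evidence) = 0.000799 / 0.00749764 ≈ 0.107.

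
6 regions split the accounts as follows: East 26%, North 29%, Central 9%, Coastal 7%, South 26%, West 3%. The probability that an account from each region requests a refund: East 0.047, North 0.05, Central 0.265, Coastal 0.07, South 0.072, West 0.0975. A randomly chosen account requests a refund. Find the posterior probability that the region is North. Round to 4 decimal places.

Prior × likelihood for each hypothesis:
  East: 0.26 × 0.047 = 0.01222
  North: 0.29 × 0.05 = 0.0145
  Central: 0.09 × 0.265 = 0.02385
  Coastal: 0.07 × 0.07 = 0.0049
  South: 0.26 × 0.072 = 0.01872
  West: 0.03 × 0.0975 = 0.002925
Normalizing constant = 0.077115.
P(North | evidence) = 0.0145 / 0.077115 ≈ 0.1880.

0.1880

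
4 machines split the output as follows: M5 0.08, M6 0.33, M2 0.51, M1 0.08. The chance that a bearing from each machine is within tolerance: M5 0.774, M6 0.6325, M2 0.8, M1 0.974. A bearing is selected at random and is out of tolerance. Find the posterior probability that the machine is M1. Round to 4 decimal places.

Taking complements, P(oversize | each) = M5 0.226, M6 0.3675, M2 0.2, M1 0.026.
Unnormalized posteriors (prior × likelihood):
  M5: 0.08 × 0.226 = 0.01808
  M6: 0.33 × 0.3675 = 0.121275
  M2: 0.51 × 0.2 = 0.102
  M1: 0.08 × 0.026 = 0.00208
Normalizing constant = 0.243435.
P(M1 | evidence) = 0.00208 / 0.243435 ≈ 0.0085.

0.0085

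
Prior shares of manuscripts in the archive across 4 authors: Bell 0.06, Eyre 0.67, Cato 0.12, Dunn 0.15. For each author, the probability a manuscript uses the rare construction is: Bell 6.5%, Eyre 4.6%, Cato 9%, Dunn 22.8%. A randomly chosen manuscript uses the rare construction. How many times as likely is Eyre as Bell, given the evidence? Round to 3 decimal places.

7.903

By Bayes' rule, posterior ∝ prior × likelihood:
  Bell: 0.06 × 0.065 = 0.0039
  Eyre: 0.67 × 0.046 = 0.03082
  Cato: 0.12 × 0.09 = 0.0108
  Dunn: 0.15 × 0.228 = 0.0342
Sum = 0.07972.
The ratio is 0.03082 / 0.0039 (the normalizer cancels) = 7.903.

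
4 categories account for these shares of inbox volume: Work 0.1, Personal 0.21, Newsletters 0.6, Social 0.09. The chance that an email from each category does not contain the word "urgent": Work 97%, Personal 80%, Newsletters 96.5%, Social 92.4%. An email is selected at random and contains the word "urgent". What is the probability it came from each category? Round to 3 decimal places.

Work 0.041, Personal 0.577, Newsletters 0.288, Social 0.094

Taking complements, P(urgent-flag | each) = Work 0.03, Personal 0.2, Newsletters 0.035, Social 0.076.
Unnormalized posteriors (prior × likelihood):
  Work: 0.1 × 0.03 = 0.003
  Personal: 0.21 × 0.2 = 0.042
  Newsletters: 0.6 × 0.035 = 0.021
  Social: 0.09 × 0.076 = 0.00684
Total = 0.07284.
P(Work | urgent-flag) = 0.003/0.07284 ≈ 0.041
P(Personal | urgent-flag) = 0.042/0.07284 ≈ 0.577
P(Newsletters | urgent-flag) = 0.021/0.07284 ≈ 0.288
P(Social | urgent-flag) = 0.00684/0.07284 ≈ 0.094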